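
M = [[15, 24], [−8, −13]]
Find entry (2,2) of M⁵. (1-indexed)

tr M = 2 and det M = −3, so the characteristic polynomial is λ² − (2)λ + (−3) with roots −1 and 3.
Eigenvectors give P = [[−3, −2], [2, 1]] with P⁻¹ = [[1, 2], [−2, −3]], and M = P·diag(−1, 3)·P⁻¹.
Then M⁵ = P·diag(−1, 243)·P⁻¹ = [[3, −486], [−2, 243]] · [[1, 2], [−2, −3]] = [[975, 1464], [−488, −733]].

−733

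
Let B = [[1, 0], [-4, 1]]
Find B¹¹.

B = I + N where N = [[0, 0], [-4, 0]] is strictly lower-triangular, so N² = 0.
(I + N)¹¹ = I + 11·N = [[1, 0], [-44, 1]].

[[1, 0], [-44, 1]]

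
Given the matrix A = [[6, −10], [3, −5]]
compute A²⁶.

[[6, −10], [3, −5]]

A² = A (a projection; rank 1, trace 1), so A²⁶ = A.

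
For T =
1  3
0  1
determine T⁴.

[[1, 12], [0, 1]]

T = I + N where N = [[0, 3], [0, 0]] is strictly upper-triangular, so N² = 0.
(I + N)⁴ = I + 4·N = [[1, 12], [0, 1]].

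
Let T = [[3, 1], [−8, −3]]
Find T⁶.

[[1, 0], [0, 1]]

T² = I (check: tr T = 0 and det T = −1), so T⁶ = I since 6 is even.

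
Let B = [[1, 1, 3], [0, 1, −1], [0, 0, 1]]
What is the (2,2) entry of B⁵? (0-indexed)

1

B = I + N where N = [[0, 1, 3], [0, 0, −1], [0, 0, 0]] is strictly upper-triangular, so N³ = 0.
(I + N)⁵ = I + 5·N + 10·N² = [[1, 5, 5], [0, 1, −5], [0, 0, 1]].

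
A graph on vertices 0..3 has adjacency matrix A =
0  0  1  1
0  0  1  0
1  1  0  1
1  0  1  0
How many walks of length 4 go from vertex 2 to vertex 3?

6

The number of length-4 walks from vertex 2 to vertex 3 is entry (2,3) of A⁴, where A is the adjacency matrix.
A² = [[2, 1, 1, 1], [1, 1, 0, 1], [1, 0, 3, 1], [1, 1, 1, 2]]
A³ = [[2, 1, 4, 3], [1, 0, 3, 1], [4, 3, 2, 4], [3, 1, 4, 2]]
A⁴ = [[7, 4, 6, 6], [4, 3, 2, 4], [6, 2, 11, 6], [6, 4, 6, 7]]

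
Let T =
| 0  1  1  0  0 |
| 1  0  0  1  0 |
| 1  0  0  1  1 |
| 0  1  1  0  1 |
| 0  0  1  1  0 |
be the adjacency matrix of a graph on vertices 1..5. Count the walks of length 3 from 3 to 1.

5

The number of length-3 walks from vertex 3 to vertex 1 is entry (3,1) of T³, where T is the adjacency matrix.
T² = [[2, 0, 0, 2, 1], [0, 2, 2, 0, 1], [0, 2, 3, 1, 1], [2, 0, 1, 3, 1], [1, 1, 1, 1, 2]]
T³ = [[0, 4, 5, 1, 2], [4, 0, 1, 5, 2], [5, 1, 2, 6, 4], [1, 5, 6, 2, 4], [2, 2, 4, 4, 2]]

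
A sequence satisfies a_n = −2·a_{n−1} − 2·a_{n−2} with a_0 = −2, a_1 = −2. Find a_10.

128

With companion matrix M = [[−2, −2], [1, 0]], [a_n, a_{n−1}]ᵀ = M·[a_{n−1}, a_{n−2}]ᵀ, so [a_10, a_9]ᵀ = M⁹·[a_1, a_0]ᵀ.
M⁹ = [[−32, −32], [16, 0]], giving [a_10, a_9]ᵀ = [[128], [−32]].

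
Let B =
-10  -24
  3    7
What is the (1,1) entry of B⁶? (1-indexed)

tr B = -3 and det B = 2, so the characteristic polynomial is λ² − (-3)λ + (2) with roots -1 and -2.
Eigenvectors give P = [[-8, -3], [3, 1]] with P⁻¹ = [[1, 3], [-3, -8]], and B = P·diag(-1, -2)·P⁻¹.
Then B⁶ = P·diag(1, 64)·P⁻¹ = [[-8, -192], [3, 64]] · [[1, 3], [-3, -8]] = [[568, 1512], [-189, -503]].

568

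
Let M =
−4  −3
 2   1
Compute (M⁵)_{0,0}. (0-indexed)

−94

tr M = −3 and det M = 2, so the characteristic polynomial is λ² − (−3)λ + (2) with roots −2 and −1.
Eigenvectors give P = [[3, −1], [−2, 1]] with P⁻¹ = [[1, 1], [2, 3]], and M = P·diag(−2, −1)·P⁻¹.
Then M⁵ = P·diag(−32, −1)·P⁻¹ = [[−96, 1], [64, −1]] · [[1, 1], [2, 3]] = [[−94, −93], [62, 61]].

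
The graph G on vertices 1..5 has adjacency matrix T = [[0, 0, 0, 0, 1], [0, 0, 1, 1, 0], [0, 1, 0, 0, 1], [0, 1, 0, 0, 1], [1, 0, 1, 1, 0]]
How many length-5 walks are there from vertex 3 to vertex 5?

The number of length-5 walks from vertex 3 to vertex 5 is entry (3,5) of T⁵, where T is the adjacency matrix.
T² = [[1, 0, 1, 1, 0], [0, 2, 0, 0, 2], [1, 0, 2, 2, 0], [1, 0, 2, 2, 0], [0, 2, 0, 0, 3]]
T³ = [[0, 2, 0, 0, 3], [2, 0, 4, 4, 0], [0, 4, 0, 0, 5], [0, 4, 0, 0, 5], [3, 0, 5, 5, 0]]
T⁴ = [[3, 0, 5, 5, 0], [0, 8, 0, 0, 10], [5, 0, 9, 9, 0], [5, 0, 9, 9, 0], [0, 10, 0, 0, 13]]
T⁵ = [[0, 10, 0, 0, 13], [10, 0, 18, 18, 0], [0, 18, 0, 0, 23], [0, 18, 0, 0, 23], [13, 0, 23, 23, 0]]

23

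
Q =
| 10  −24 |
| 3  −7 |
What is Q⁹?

[[4600, −12264], [1533, −4087]]

tr Q = 3 and det Q = 2, so the characteristic polynomial is λ² − (3)λ + (2) with roots 2 and 1.
Eigenvectors give P = [[3, −8], [1, −3]] with P⁻¹ = [[3, −8], [1, −3]], and Q = P·diag(2, 1)·P⁻¹.
Then Q⁹ = P·diag(512, 1)·P⁻¹ = [[1536, −8], [512, −3]] · [[3, −8], [1, −3]] = [[4600, −12264], [1533, −4087]].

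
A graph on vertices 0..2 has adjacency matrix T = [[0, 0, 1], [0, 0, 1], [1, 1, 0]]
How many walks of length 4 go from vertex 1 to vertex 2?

0

The number of length-4 walks from vertex 1 to vertex 2 is entry (1,2) of T⁴, where T is the adjacency matrix.
T² = [[1, 1, 0], [1, 1, 0], [0, 0, 2]]
T³ = [[0, 0, 2], [0, 0, 2], [2, 2, 0]]
T⁴ = [[2, 2, 0], [2, 2, 0], [0, 0, 4]]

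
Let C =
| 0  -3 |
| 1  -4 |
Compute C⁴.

C² = [[-3, 12], [-4, 13]]
C³ = [[12, -39], [13, -40]]
C⁴ = [[-39, 120], [-40, 121]]

[[-39, 120], [-40, 121]]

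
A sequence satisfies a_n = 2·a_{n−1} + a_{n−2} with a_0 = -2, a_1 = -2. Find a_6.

With companion matrix A = [[2, 1], [1, 0]], [a_n, a_{n−1}]ᵀ = A·[a_{n−1}, a_{n−2}]ᵀ, so [a_6, a_5]ᵀ = A⁵·[a_1, a_0]ᵀ.
A⁵ = [[70, 29], [29, 12]], giving [a_6, a_5]ᵀ = [[-198], [-82]].

-198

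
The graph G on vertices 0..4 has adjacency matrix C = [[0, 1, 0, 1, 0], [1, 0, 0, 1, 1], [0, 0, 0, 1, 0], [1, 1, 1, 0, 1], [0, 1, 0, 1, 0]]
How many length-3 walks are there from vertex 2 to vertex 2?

The number of length-3 walks from vertex 2 to vertex 2 is entry (2,2) of C³, where C is the adjacency matrix.
C² = [[2, 1, 1, 1, 2], [1, 3, 1, 2, 1], [1, 1, 1, 0, 1], [1, 2, 0, 4, 1], [2, 1, 1, 1, 2]]
C³ = [[2, 5, 1, 6, 2], [5, 4, 2, 6, 5], [1, 2, 0, 4, 1], [6, 6, 4, 4, 6], [2, 5, 1, 6, 2]]

0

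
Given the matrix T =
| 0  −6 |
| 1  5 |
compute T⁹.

tr T = 5 and det T = 6, so the characteristic polynomial is λ² − (5)λ + (6) with roots 3 and 2.
Eigenvectors give P = [[−2, −3], [1, 1]] with P⁻¹ = [[1, 3], [−1, −2]], and T = P·diag(3, 2)·P⁻¹.
Then T⁹ = P·diag(19683, 512)·P⁻¹ = [[−39366, −1536], [19683, 512]] · [[1, 3], [−1, −2]] = [[−37830, −115026], [19171, 58025]].

[[−37830, −115026], [19171, 58025]]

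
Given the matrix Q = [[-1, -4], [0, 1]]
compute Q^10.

Q² = I (check: tr Q = 0 and det Q = -1), so Q^10 = I since 10 is even.

[[1, 0], [0, 1]]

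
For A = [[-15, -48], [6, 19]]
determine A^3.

[[-207, -624], [78, 235]]

tr A = 4 and det A = 3, so the characteristic polynomial is λ² − (4)λ + (3) with roots 3 and 1.
Eigenvectors give P = [[-8, -3], [3, 1]] with P⁻¹ = [[1, 3], [-3, -8]], and A = P·diag(3, 1)·P⁻¹.
Then A^3 = P·diag(27, 1)·P⁻¹ = [[-216, -3], [81, 1]] · [[1, 3], [-3, -8]] = [[-207, -624], [78, 235]].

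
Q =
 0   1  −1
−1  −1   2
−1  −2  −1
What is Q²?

[[0, 1, 3], [−1, −4, −3], [3, 3, −2]]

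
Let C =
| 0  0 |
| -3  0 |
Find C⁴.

[[0, 0], [0, 0]]

C is strictly triangular, hence nilpotent: C² = 0, so C⁴ = 0.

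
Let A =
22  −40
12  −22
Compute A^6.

tr A = 0 and det A = −4, so the characteristic polynomial is λ² − (0)λ + (−4) with roots 2 and −2.
Eigenvectors give P = [[2, 5], [1, 3]] with P⁻¹ = [[3, −5], [−1, 2]], and A = P·diag(2, −2)·P⁻¹.
Then A^6 = P·diag(64, 64)·P⁻¹ = [[128, 320], [64, 192]] · [[3, −5], [−1, 2]] = [[64, 0], [0, 64]].

[[64, 0], [0, 64]]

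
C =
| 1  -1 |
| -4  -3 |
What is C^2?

[[5, 2], [8, 13]]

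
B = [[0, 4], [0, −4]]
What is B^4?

[[0, −256], [0, 256]]

B^2 = [[0, −16], [0, 16]]
B^3 = [[0, 64], [0, −64]]
B^4 = [[0, −256], [0, 256]]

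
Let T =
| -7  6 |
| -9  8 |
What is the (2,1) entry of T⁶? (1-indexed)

-189

tr T = 1 and det T = -2, so the characteristic polynomial is λ² − (1)λ + (-2) with roots -1 and 2.
Eigenvectors give P = [[-1, -2], [-1, -3]] with P⁻¹ = [[-3, 2], [1, -1]], and T = P·diag(-1, 2)·P⁻¹.
Then T⁶ = P·diag(1, 64)·P⁻¹ = [[-1, -128], [-1, -192]] · [[-3, 2], [1, -1]] = [[-125, 126], [-189, 190]].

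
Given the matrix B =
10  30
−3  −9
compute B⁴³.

B² = B (a projection; rank 1, trace 1), so B⁴³ = B.

[[10, 30], [−3, −9]]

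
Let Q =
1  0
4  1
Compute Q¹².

[[1, 0], [48, 1]]

Q = I + N where N = [[0, 0], [4, 0]] is strictly lower-triangular, so N² = 0.
(I + N)¹² = I + 12·N = [[1, 0], [48, 1]].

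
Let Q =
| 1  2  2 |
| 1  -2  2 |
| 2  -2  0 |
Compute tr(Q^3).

35

Q^2 = [[7, -6, 6], [3, 2, -2], [0, 8, 0]]
Q^3 = [[13, 14, 2], [1, 6, 10], [8, -16, 16]]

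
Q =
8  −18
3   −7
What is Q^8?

[[766, −1530], [255, −509]]

tr Q = 1 and det Q = −2, so the characteristic polynomial is λ² − (1)λ + (−2) with roots −1 and 2.
Eigenvectors give P = [[2, 3], [1, 1]] with P⁻¹ = [[−1, 3], [1, −2]], and Q = P·diag(−1, 2)·P⁻¹.
Then Q^8 = P·diag(1, 256)·P⁻¹ = [[2, 768], [1, 256]] · [[−1, 3], [1, −2]] = [[766, −1530], [255, −509]].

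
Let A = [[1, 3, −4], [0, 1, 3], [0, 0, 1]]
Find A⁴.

A = I + N where N = [[0, 3, −4], [0, 0, 3], [0, 0, 0]] is strictly upper-triangular, so N³ = 0.
(I + N)⁴ = I + 4·N + 6·N² = [[1, 12, 38], [0, 1, 12], [0, 0, 1]].

[[1, 12, 38], [0, 1, 12], [0, 0, 1]]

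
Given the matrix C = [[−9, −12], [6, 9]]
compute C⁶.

[[729, 0], [0, 729]]

tr C = 0 and det C = −9, so the characteristic polynomial is λ² − (0)λ + (−9) with roots 3 and −3.
Eigenvectors give P = [[1, −2], [−1, 1]] with P⁻¹ = [[−1, −2], [−1, −1]], and C = P·diag(3, −3)·P⁻¹.
Then C⁶ = P·diag(729, 729)·P⁻¹ = [[729, −1458], [−729, 729]] · [[−1, −2], [−1, −1]] = [[729, 0], [0, 729]].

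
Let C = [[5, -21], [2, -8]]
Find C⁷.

tr C = -3 and det C = 2, so the characteristic polynomial is λ² − (-3)λ + (2) with roots -2 and -1.
Eigenvectors give P = [[3, 7], [1, 2]] with P⁻¹ = [[-2, 7], [1, -3]], and C = P·diag(-2, -1)·P⁻¹.
Then C⁷ = P·diag(-128, -1)·P⁻¹ = [[-384, -7], [-128, -2]] · [[-2, 7], [1, -3]] = [[761, -2667], [254, -890]].

[[761, -2667], [254, -890]]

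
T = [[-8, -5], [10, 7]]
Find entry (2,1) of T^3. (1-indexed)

tr T = -1 and det T = -6, so the characteristic polynomial is λ² − (-1)λ + (-6) with roots 2 and -3.
Eigenvectors give P = [[-1, 1], [2, -1]] with P⁻¹ = [[1, 1], [2, 1]], and T = P·diag(2, -3)·P⁻¹.
Then T^3 = P·diag(8, -27)·P⁻¹ = [[-8, -27], [16, 27]] · [[1, 1], [2, 1]] = [[-62, -35], [70, 43]].

70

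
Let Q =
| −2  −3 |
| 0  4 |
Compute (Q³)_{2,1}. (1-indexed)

0

Q² = [[4, −6], [0, 16]]
Q³ = [[−8, −36], [0, 64]]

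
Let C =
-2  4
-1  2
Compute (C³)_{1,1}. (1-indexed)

0

C² = [[0, 0], [0, 0]]
C³ = [[0, 0], [0, 0]]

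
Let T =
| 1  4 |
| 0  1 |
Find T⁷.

T = I + N where N = [[0, 4], [0, 0]] is strictly upper-triangular, so N² = 0.
(I + N)⁷ = I + 7·N = [[1, 28], [0, 1]].

[[1, 28], [0, 1]]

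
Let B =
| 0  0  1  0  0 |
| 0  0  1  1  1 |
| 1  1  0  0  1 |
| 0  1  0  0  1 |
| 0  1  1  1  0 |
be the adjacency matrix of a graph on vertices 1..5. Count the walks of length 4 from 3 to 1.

The number of length-4 walks from vertex 3 to vertex 1 is entry (3,1) of B⁴, where B is the adjacency matrix.
B² = [[1, 1, 0, 0, 1], [1, 3, 1, 1, 2], [0, 1, 3, 2, 1], [0, 1, 2, 2, 1], [1, 2, 1, 1, 3]]
B³ = [[0, 1, 3, 2, 1], [1, 4, 6, 5, 5], [3, 6, 2, 2, 6], [2, 5, 2, 2, 5], [1, 5, 6, 5, 4]]
B⁴ = [[3, 6, 2, 2, 6], [6, 16, 10, 9, 15], [2, 10, 15, 12, 10], [2, 9, 12, 10, 9], [6, 15, 10, 9, 16]]

2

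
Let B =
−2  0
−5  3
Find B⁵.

[[−32, 0], [−275, 243]]

tr B = 1 and det B = −6, so the characteristic polynomial is λ² − (1)λ + (−6) with roots 3 and −2.
Eigenvectors give P = [[0, 1], [−1, 1]] with P⁻¹ = [[1, −1], [1, 0]], and B = P·diag(3, −2)·P⁻¹.
Then B⁵ = P·diag(243, −32)·P⁻¹ = [[0, −32], [−243, −32]] · [[1, −1], [1, 0]] = [[−32, 0], [−275, 243]].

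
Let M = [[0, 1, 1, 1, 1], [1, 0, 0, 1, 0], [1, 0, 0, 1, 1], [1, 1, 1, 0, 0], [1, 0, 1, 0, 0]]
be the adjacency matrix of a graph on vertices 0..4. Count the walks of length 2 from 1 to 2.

The number of length-2 walks from vertex 1 to vertex 2 is entry (1,2) of M², where M is the adjacency matrix.
M² = [[4, 1, 2, 2, 1], [1, 2, 2, 1, 1], [2, 2, 3, 1, 1], [2, 1, 1, 3, 2], [1, 1, 1, 2, 2]]

2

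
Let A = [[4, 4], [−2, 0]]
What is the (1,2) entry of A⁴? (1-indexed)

0

A² = [[8, 16], [−8, −8]]
A³ = [[0, 32], [−16, −32]]
A⁴ = [[−64, 0], [0, −64]]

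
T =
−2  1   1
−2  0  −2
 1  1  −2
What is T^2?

[[3, −1, −6], [2, −4, 2], [−6, −1, 3]]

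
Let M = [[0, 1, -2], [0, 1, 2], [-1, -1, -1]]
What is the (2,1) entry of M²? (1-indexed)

-2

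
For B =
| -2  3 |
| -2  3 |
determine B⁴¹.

[[-2, 3], [-2, 3]]

B² = B (a projection; rank 1, trace 1), so B⁴¹ = B.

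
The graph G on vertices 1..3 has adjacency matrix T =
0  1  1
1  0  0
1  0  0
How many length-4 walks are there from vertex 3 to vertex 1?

0

The number of length-4 walks from vertex 3 to vertex 1 is entry (3,1) of T^4, where T is the adjacency matrix.
T^2 = [[2, 0, 0], [0, 1, 1], [0, 1, 1]]
T^3 = [[0, 2, 2], [2, 0, 0], [2, 0, 0]]
T^4 = [[4, 0, 0], [0, 2, 2], [0, 2, 2]]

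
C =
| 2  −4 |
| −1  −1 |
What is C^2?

[[8, −4], [−1, 5]]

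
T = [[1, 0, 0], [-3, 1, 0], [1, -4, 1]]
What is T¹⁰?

[[1, 0, 0], [-30, 1, 0], [550, -40, 1]]

T = I + N where N = [[0, 0, 0], [-3, 0, 0], [1, -4, 0]] is strictly lower-triangular, so N³ = 0.
(I + N)¹⁰ = I + 10·N + 45·N² = [[1, 0, 0], [-30, 1, 0], [550, -40, 1]].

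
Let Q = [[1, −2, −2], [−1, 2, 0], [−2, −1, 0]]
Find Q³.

Q² = [[7, −4, −2], [−3, 6, 2], [−1, 2, 4]]
Q³ = [[15, −20, −14], [−13, 16, 6], [−11, 2, 2]]

[[15, −20, −14], [−13, 16, 6], [−11, 2, 2]]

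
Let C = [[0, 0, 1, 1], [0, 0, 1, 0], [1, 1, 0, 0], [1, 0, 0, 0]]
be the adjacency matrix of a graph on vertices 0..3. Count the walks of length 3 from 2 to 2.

The number of length-3 walks from vertex 2 to vertex 2 is entry (2,2) of C^3, where C is the adjacency matrix.
C^2 = [[2, 1, 0, 0], [1, 1, 0, 0], [0, 0, 2, 1], [0, 0, 1, 1]]
C^3 = [[0, 0, 3, 2], [0, 0, 2, 1], [3, 2, 0, 0], [2, 1, 0, 0]]

0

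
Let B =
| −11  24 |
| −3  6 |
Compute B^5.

[[−1931, 5064], [−633, 1656]]

tr B = −5 and det B = 6, so the characteristic polynomial is λ² − (−5)λ + (6) with roots −3 and −2.
Eigenvectors give P = [[−3, 8], [−1, 3]] with P⁻¹ = [[−3, 8], [−1, 3]], and B = P·diag(−3, −2)·P⁻¹.
Then B^5 = P·diag(−243, −32)·P⁻¹ = [[729, −256], [243, −96]] · [[−3, 8], [−1, 3]] = [[−1931, 5064], [−633, 1656]].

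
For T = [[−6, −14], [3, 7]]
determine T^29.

[[−6, −14], [3, 7]]

T² = T (a projection; rank 1, trace 1), so T^29 = T.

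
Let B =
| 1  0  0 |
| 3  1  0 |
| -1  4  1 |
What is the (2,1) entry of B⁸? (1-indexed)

B = I + N where N = [[0, 0, 0], [3, 0, 0], [-1, 4, 0]] is strictly lower-triangular, so N³ = 0.
(I + N)⁸ = I + 8·N + 28·N² = [[1, 0, 0], [24, 1, 0], [328, 32, 1]].

24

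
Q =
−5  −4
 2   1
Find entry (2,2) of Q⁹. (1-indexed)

19681

tr Q = −4 and det Q = 3, so the characteristic polynomial is λ² − (−4)λ + (3) with roots −1 and −3.
Eigenvectors give P = [[1, −2], [−1, 1]] with P⁻¹ = [[−1, −2], [−1, −1]], and Q = P·diag(−1, −3)·P⁻¹.
Then Q⁹ = P·diag(−1, −19683)·P⁻¹ = [[−1, 39366], [1, −19683]] · [[−1, −2], [−1, −1]] = [[−39365, −39364], [19682, 19681]].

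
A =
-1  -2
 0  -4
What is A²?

[[1, 10], [0, 16]]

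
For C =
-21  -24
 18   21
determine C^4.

tr C = 0 and det C = -9, so the characteristic polynomial is λ² − (0)λ + (-9) with roots -3 and 3.
Eigenvectors give P = [[4, -1], [-3, 1]] with P⁻¹ = [[1, 1], [3, 4]], and C = P·diag(-3, 3)·P⁻¹.
Then C^4 = P·diag(81, 81)·P⁻¹ = [[324, -81], [-243, 81]] · [[1, 1], [3, 4]] = [[81, 0], [0, 81]].

[[81, 0], [0, 81]]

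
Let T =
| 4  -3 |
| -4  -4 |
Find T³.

T² = [[28, 0], [0, 28]]
T³ = [[112, -84], [-112, -112]]

[[112, -84], [-112, -112]]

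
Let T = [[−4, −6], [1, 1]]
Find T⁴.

[[46, 90], [−15, −29]]

tr T = −3 and det T = 2, so the characteristic polynomial is λ² − (−3)λ + (2) with roots −2 and −1.
Eigenvectors give P = [[3, −2], [−1, 1]] with P⁻¹ = [[1, 2], [1, 3]], and T = P·diag(−2, −1)·P⁻¹.
Then T⁴ = P·diag(16, 1)·P⁻¹ = [[48, −2], [−16, 1]] · [[1, 2], [1, 3]] = [[46, 90], [−15, −29]].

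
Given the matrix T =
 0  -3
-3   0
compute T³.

[[0, -27], [-27, 0]]

T² = [[9, 0], [0, 9]]
T³ = [[0, -27], [-27, 0]]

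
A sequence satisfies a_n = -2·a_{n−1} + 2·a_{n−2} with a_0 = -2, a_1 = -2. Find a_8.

With companion matrix C = [[-2, 2], [1, 0]], [a_n, a_{n−1}]ᵀ = C·[a_{n−1}, a_{n−2}]ᵀ, so [a_8, a_7]ᵀ = C⁷·[a_1, a_0]ᵀ.
C⁷ = [[-896, 656], [328, -240]], giving [a_8, a_7]ᵀ = [[480], [-176]].

480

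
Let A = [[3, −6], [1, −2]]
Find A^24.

A² = A (a projection; rank 1, trace 1), so A^24 = A.

[[3, −6], [1, −2]]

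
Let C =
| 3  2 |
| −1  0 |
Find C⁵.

[[63, 62], [−31, −30]]

tr C = 3 and det C = 2, so the characteristic polynomial is λ² − (3)λ + (2) with roots 2 and 1.
Eigenvectors give P = [[−2, 1], [1, −1]] with P⁻¹ = [[−1, −1], [−1, −2]], and C = P·diag(2, 1)·P⁻¹.
Then C⁵ = P·diag(32, 1)·P⁻¹ = [[−64, 1], [32, −1]] · [[−1, −1], [−1, −2]] = [[63, 62], [−31, −30]].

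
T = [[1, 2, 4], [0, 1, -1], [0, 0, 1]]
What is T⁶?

[[1, 12, -6], [0, 1, -6], [0, 0, 1]]

T = I + N where N = [[0, 2, 4], [0, 0, -1], [0, 0, 0]] is strictly upper-triangular, so N³ = 0.
(I + N)⁶ = I + 6·N + 15·N² = [[1, 12, -6], [0, 1, -6], [0, 0, 1]].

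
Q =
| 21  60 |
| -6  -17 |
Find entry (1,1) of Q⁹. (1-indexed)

tr Q = 4 and det Q = 3, so the characteristic polynomial is λ² − (4)λ + (3) with roots 3 and 1.
Eigenvectors give P = [[10, 3], [-3, -1]] with P⁻¹ = [[1, 3], [-3, -10]], and Q = P·diag(3, 1)·P⁻¹.
Then Q⁹ = P·diag(19683, 1)·P⁻¹ = [[196830, 3], [-59049, -1]] · [[1, 3], [-3, -10]] = [[196821, 590460], [-59046, -177137]].

196821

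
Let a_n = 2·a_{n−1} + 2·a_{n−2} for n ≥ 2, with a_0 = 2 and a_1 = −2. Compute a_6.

−64

With companion matrix Q = [[2, 2], [1, 0]], [a_n, a_{n−1}]ᵀ = Q·[a_{n−1}, a_{n−2}]ᵀ, so [a_6, a_5]ᵀ = Q⁵·[a_1, a_0]ᵀ.
Q⁵ = [[120, 88], [44, 32]], giving [a_6, a_5]ᵀ = [[−64], [−24]].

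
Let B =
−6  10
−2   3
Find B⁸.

[[1276, −2550], [510, −1019]]

tr B = −3 and det B = 2, so the characteristic polynomial is λ² − (−3)λ + (2) with roots −2 and −1.
Eigenvectors give P = [[5, −2], [2, −1]] with P⁻¹ = [[1, −2], [2, −5]], and B = P·diag(−2, −1)·P⁻¹.
Then B⁸ = P·diag(256, 1)·P⁻¹ = [[1280, −2], [512, −1]] · [[1, −2], [2, −5]] = [[1276, −2550], [510, −1019]].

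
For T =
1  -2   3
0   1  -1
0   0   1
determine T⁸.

T = I + N where N = [[0, -2, 3], [0, 0, -1], [0, 0, 0]] is strictly upper-triangular, so N³ = 0.
(I + N)⁸ = I + 8·N + 28·N² = [[1, -16, 80], [0, 1, -8], [0, 0, 1]].

[[1, -16, 80], [0, 1, -8], [0, 0, 1]]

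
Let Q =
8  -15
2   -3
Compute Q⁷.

tr Q = 5 and det Q = 6, so the characteristic polynomial is λ² − (5)λ + (6) with roots 2 and 3.
Eigenvectors give P = [[5, 3], [2, 1]] with P⁻¹ = [[-1, 3], [2, -5]], and Q = P·diag(2, 3)·P⁻¹.
Then Q⁷ = P·diag(128, 2187)·P⁻¹ = [[640, 6561], [256, 2187]] · [[-1, 3], [2, -5]] = [[12482, -30885], [4118, -10167]].

[[12482, -30885], [4118, -10167]]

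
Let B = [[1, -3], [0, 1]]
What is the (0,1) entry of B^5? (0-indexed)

B = I + N where N = [[0, -3], [0, 0]] is strictly upper-triangular, so N^2 = 0.
(I + N)^5 = I + 5·N = [[1, -15], [0, 1]].

-15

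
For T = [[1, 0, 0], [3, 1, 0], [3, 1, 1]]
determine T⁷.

T = I + N where N = [[0, 0, 0], [3, 0, 0], [3, 1, 0]] is strictly lower-triangular, so N³ = 0.
(I + N)⁷ = I + 7·N + 21·N² = [[1, 0, 0], [21, 1, 0], [84, 7, 1]].

[[1, 0, 0], [21, 1, 0], [84, 7, 1]]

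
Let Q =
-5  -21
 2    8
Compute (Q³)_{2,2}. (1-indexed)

tr Q = 3 and det Q = 2, so the characteristic polynomial is λ² − (3)λ + (2) with roots 2 and 1.
Eigenvectors give P = [[-3, 7], [1, -2]] with P⁻¹ = [[2, 7], [1, 3]], and Q = P·diag(2, 1)·P⁻¹.
Then Q³ = P·diag(8, 1)·P⁻¹ = [[-24, 7], [8, -2]] · [[2, 7], [1, 3]] = [[-41, -147], [14, 50]].

50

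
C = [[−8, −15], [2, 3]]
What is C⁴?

tr C = −5 and det C = 6, so the characteristic polynomial is λ² − (−5)λ + (6) with roots −3 and −2.
Eigenvectors give P = [[3, −5], [−1, 2]] with P⁻¹ = [[2, 5], [1, 3]], and C = P·diag(−3, −2)·P⁻¹.
Then C⁴ = P·diag(81, 16)·P⁻¹ = [[243, −80], [−81, 32]] · [[2, 5], [1, 3]] = [[406, 975], [−130, −309]].

[[406, 975], [−130, −309]]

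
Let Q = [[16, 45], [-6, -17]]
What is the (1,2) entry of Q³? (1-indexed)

135

tr Q = -1 and det Q = -2, so the characteristic polynomial is λ² − (-1)λ + (-2) with roots -2 and 1.
Eigenvectors give P = [[-5, -3], [2, 1]] with P⁻¹ = [[1, 3], [-2, -5]], and Q = P·diag(-2, 1)·P⁻¹.
Then Q³ = P·diag(-8, 1)·P⁻¹ = [[40, -3], [-16, 1]] · [[1, 3], [-2, -5]] = [[46, 135], [-18, -53]].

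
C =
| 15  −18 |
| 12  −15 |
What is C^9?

tr C = 0 and det C = −9, so the characteristic polynomial is λ² − (0)λ + (−9) with roots −3 and 3.
Eigenvectors give P = [[1, 3], [1, 2]] with P⁻¹ = [[−2, 3], [1, −1]], and C = P·diag(−3, 3)·P⁻¹.
Then C^9 = P·diag(−19683, 19683)·P⁻¹ = [[−19683, 59049], [−19683, 39366]] · [[−2, 3], [1, −1]] = [[98415, −118098], [78732, −98415]].

[[98415, −118098], [78732, −98415]]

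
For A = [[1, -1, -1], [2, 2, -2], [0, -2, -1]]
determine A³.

[[-3, -5, 1], [18, 14, -14], [-8, -10, 3]]

A² = [[-1, -1, 2], [6, 6, -4], [-4, -2, 5]]
A³ = [[-3, -5, 1], [18, 14, -14], [-8, -10, 3]]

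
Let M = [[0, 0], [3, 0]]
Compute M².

M is strictly triangular, hence nilpotent: M² = 0, so M² = 0.

[[0, 0], [0, 0]]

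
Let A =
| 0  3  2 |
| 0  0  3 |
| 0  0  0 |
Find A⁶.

[[0, 0, 0], [0, 0, 0], [0, 0, 0]]

A is strictly triangular, hence nilpotent: A³ = 0, so A⁶ = 0.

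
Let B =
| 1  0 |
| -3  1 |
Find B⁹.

B = I + N where N = [[0, 0], [-3, 0]] is strictly lower-triangular, so N² = 0.
(I + N)⁹ = I + 9·N = [[1, 0], [-27, 1]].

[[1, 0], [-27, 1]]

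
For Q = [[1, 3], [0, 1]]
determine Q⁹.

Q = I + N where N = [[0, 3], [0, 0]] is strictly upper-triangular, so N² = 0.
(I + N)⁹ = I + 9·N = [[1, 27], [0, 1]].

[[1, 27], [0, 1]]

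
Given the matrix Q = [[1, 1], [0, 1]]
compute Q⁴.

[[1, 4], [0, 1]]

Q = I + N where N = [[0, 1], [0, 0]] is strictly upper-triangular, so N² = 0.
(I + N)⁴ = I + 4·N = [[1, 4], [0, 1]].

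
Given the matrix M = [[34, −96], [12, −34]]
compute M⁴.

tr M = 0 and det M = −4, so the characteristic polynomial is λ² − (0)λ + (−4) with roots 2 and −2.
Eigenvectors give P = [[−3, 8], [−1, 3]] with P⁻¹ = [[−3, 8], [−1, 3]], and M = P·diag(2, −2)·P⁻¹.
Then M⁴ = P·diag(16, 16)·P⁻¹ = [[−48, 128], [−16, 48]] · [[−3, 8], [−1, 3]] = [[16, 0], [0, 16]].

[[16, 0], [0, 16]]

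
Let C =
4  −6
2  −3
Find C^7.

C² = C (a projection; rank 1, trace 1), so C^7 = C.

[[4, −6], [2, −3]]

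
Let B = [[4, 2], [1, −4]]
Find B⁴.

[[324, 0], [0, 324]]

B² = [[18, 0], [0, 18]]
B³ = [[72, 36], [18, −72]]
B⁴ = [[324, 0], [0, 324]]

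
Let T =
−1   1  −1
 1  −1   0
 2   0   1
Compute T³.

[[−2, 2, 0], [2, −4, 1], [0, −2, −1]]

T² = [[0, −2, 0], [−2, 2, −1], [0, 2, −1]]
T³ = [[−2, 2, 0], [2, −4, 1], [0, −2, −1]]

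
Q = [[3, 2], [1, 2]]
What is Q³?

[[43, 42], [21, 22]]

Q² = [[11, 10], [5, 6]]
Q³ = [[43, 42], [21, 22]]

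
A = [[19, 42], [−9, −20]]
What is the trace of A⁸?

257

tr A = −1 and det A = −2, so the characteristic polynomial is λ² − (−1)λ + (−2) with roots −2 and 1.
Eigenvectors give P = [[−2, 7], [1, −3]] with P⁻¹ = [[3, 7], [1, 2]], and A = P·diag(−2, 1)·P⁻¹.
Then A⁸ = P·diag(256, 1)·P⁻¹ = [[−512, 7], [256, −3]] · [[3, 7], [1, 2]] = [[−1529, −3570], [765, 1786]].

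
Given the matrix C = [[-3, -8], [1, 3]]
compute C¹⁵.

[[-3, -8], [1, 3]]

C² = I (check: tr C = 0 and det C = -1), so C¹⁵ = C since 15 is odd.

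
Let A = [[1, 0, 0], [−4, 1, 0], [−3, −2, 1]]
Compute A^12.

[[1, 0, 0], [−48, 1, 0], [492, −24, 1]]

A = I + N where N = [[0, 0, 0], [−4, 0, 0], [−3, −2, 0]] is strictly lower-triangular, so N^3 = 0.
(I + N)^12 = I + 12·N + 66·N^2 = [[1, 0, 0], [−48, 1, 0], [492, −24, 1]].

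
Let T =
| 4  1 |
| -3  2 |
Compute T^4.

T^2 = [[13, 6], [-18, 1]]
T^3 = [[34, 25], [-75, -16]]
T^4 = [[61, 84], [-252, -107]]

[[61, 84], [-252, -107]]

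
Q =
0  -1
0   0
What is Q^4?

[[0, 0], [0, 0]]

Q is strictly triangular, hence nilpotent: Q^2 = 0, so Q^4 = 0.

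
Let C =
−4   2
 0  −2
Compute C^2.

[[16, −12], [0, 4]]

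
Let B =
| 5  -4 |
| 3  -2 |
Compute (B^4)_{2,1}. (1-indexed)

tr B = 3 and det B = 2, so the characteristic polynomial is λ² − (3)λ + (2) with roots 1 and 2.
Eigenvectors give P = [[1, 4], [1, 3]] with P⁻¹ = [[-3, 4], [1, -1]], and B = P·diag(1, 2)·P⁻¹.
Then B^4 = P·diag(1, 16)·P⁻¹ = [[1, 64], [1, 48]] · [[-3, 4], [1, -1]] = [[61, -60], [45, -44]].

45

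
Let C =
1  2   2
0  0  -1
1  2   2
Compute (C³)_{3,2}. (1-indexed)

14

C² = [[3, 6, 4], [-1, -2, -2], [3, 6, 4]]
C³ = [[7, 14, 8], [-3, -6, -4], [7, 14, 8]]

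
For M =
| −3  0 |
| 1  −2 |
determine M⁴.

[[81, 0], [−65, 16]]

M² = [[9, 0], [−5, 4]]
M³ = [[−27, 0], [19, −8]]
M⁴ = [[81, 0], [−65, 16]]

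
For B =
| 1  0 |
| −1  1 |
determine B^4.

[[1, 0], [−4, 1]]

B = I + N where N = [[0, 0], [−1, 0]] is strictly lower-triangular, so N^2 = 0.
(I + N)^4 = I + 4·N = [[1, 0], [−4, 1]].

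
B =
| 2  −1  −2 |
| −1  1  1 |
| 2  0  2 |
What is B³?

B² = [[1, −3, −9], [−1, 2, 5], [8, −2, 0]]
B³ = [[−13, −4, −23], [6, 3, 14], [18, −10, −18]]

[[−13, −4, −23], [6, 3, 14], [18, −10, −18]]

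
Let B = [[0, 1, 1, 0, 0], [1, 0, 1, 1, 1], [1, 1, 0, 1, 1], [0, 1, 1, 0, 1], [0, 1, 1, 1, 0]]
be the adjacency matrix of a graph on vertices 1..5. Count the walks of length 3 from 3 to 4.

9

The number of length-3 walks from vertex 3 to vertex 4 is entry (3,4) of B³, where B is the adjacency matrix.
B² = [[2, 1, 1, 2, 2], [1, 4, 3, 2, 2], [1, 3, 4, 2, 2], [2, 2, 2, 3, 2], [2, 2, 2, 2, 3]]
B³ = [[2, 7, 7, 4, 4], [7, 8, 9, 9, 9], [7, 9, 8, 9, 9], [4, 9, 9, 6, 7], [4, 9, 9, 7, 6]]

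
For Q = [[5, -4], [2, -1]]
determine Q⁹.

[[39365, -39364], [19682, -19681]]

tr Q = 4 and det Q = 3, so the characteristic polynomial is λ² − (4)λ + (3) with roots 3 and 1.
Eigenvectors give P = [[-2, 1], [-1, 1]] with P⁻¹ = [[-1, 1], [-1, 2]], and Q = P·diag(3, 1)·P⁻¹.
Then Q⁹ = P·diag(19683, 1)·P⁻¹ = [[-39366, 1], [-19683, 1]] · [[-1, 1], [-1, 2]] = [[39365, -39364], [19682, -19681]].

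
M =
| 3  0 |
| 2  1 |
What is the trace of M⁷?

tr M = 4 and det M = 3, so the characteristic polynomial is λ² − (4)λ + (3) with roots 3 and 1.
Eigenvectors give P = [[1, 0], [1, -1]] with P⁻¹ = [[1, 0], [1, -1]], and M = P·diag(3, 1)·P⁻¹.
Then M⁷ = P·diag(2187, 1)·P⁻¹ = [[2187, 0], [2187, -1]] · [[1, 0], [1, -1]] = [[2187, 0], [2186, 1]].

2188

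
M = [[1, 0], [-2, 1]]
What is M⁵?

[[1, 0], [-10, 1]]

M = I + N where N = [[0, 0], [-2, 0]] is strictly lower-triangular, so N² = 0.
(I + N)⁵ = I + 5·N = [[1, 0], [-10, 1]].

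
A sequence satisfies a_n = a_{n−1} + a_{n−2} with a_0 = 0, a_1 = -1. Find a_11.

With companion matrix C = [[1, 1], [1, 0]], [a_n, a_{n−1}]ᵀ = C·[a_{n−1}, a_{n−2}]ᵀ, so [a_11, a_10]ᵀ = C^10·[a_1, a_0]ᵀ.
C^10 = [[89, 55], [55, 34]], giving [a_11, a_10]ᵀ = [[-89], [-55]].

-89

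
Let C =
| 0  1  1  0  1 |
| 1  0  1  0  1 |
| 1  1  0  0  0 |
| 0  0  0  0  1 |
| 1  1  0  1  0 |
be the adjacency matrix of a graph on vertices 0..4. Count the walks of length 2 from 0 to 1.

2

The number of length-2 walks from vertex 0 to vertex 1 is entry (0,1) of C², where C is the adjacency matrix.
C² = [[3, 2, 1, 1, 1], [2, 3, 1, 1, 1], [1, 1, 2, 0, 2], [1, 1, 0, 1, 0], [1, 1, 2, 0, 3]]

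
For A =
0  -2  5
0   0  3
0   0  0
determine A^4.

A is strictly triangular, hence nilpotent: A^3 = 0, so A^4 = 0.

[[0, 0, 0], [0, 0, 0], [0, 0, 0]]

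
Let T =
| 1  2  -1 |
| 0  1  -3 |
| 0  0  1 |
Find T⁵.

[[1, 10, -65], [0, 1, -15], [0, 0, 1]]

T = I + N where N = [[0, 2, -1], [0, 0, -3], [0, 0, 0]] is strictly upper-triangular, so N³ = 0.
(I + N)⁵ = I + 5·N + 10·N² = [[1, 10, -65], [0, 1, -15], [0, 0, 1]].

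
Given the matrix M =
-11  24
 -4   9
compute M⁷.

[[-6563, 13128], [-2188, 4377]]

tr M = -2 and det M = -3, so the characteristic polynomial is λ² − (-2)λ + (-3) with roots 1 and -3.
Eigenvectors give P = [[-2, 3], [-1, 1]] with P⁻¹ = [[1, -3], [1, -2]], and M = P·diag(1, -3)·P⁻¹.
Then M⁷ = P·diag(1, -2187)·P⁻¹ = [[-2, -6561], [-1, -2187]] · [[1, -3], [1, -2]] = [[-6563, 13128], [-2188, 4377]].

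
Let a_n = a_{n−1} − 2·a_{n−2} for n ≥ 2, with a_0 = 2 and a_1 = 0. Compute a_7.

With companion matrix C = [[1, −2], [1, 0]], [a_n, a_{n−1}]ᵀ = C·[a_{n−1}, a_{n−2}]ᵀ, so [a_7, a_6]ᵀ = C^6·[a_1, a_0]ᵀ.
C^6 = [[7, −10], [5, 2]], giving [a_7, a_6]ᵀ = [[−20], [4]].

−20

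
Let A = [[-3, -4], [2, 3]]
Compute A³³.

[[-3, -4], [2, 3]]

A² = I (check: tr A = 0 and det A = -1), so A³³ = A since 33 is odd.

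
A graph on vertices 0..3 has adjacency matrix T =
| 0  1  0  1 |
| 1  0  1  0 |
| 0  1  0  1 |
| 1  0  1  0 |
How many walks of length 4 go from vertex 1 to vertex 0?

The number of length-4 walks from vertex 1 to vertex 0 is entry (1,0) of T⁴, where T is the adjacency matrix.
T² = [[2, 0, 2, 0], [0, 2, 0, 2], [2, 0, 2, 0], [0, 2, 0, 2]]
T³ = [[0, 4, 0, 4], [4, 0, 4, 0], [0, 4, 0, 4], [4, 0, 4, 0]]
T⁴ = [[8, 0, 8, 0], [0, 8, 0, 8], [8, 0, 8, 0], [0, 8, 0, 8]]

0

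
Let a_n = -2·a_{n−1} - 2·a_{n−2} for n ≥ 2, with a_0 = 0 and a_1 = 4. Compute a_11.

128

With companion matrix Q = [[-2, -2], [1, 0]], [a_n, a_{n−1}]ᵀ = Q·[a_{n−1}, a_{n−2}]ᵀ, so [a_11, a_10]ᵀ = Q¹⁰·[a_1, a_0]ᵀ.
Q¹⁰ = [[32, 64], [-32, -32]], giving [a_11, a_10]ᵀ = [[128], [-128]].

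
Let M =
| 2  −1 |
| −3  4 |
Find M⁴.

[[157, −156], [−468, 469]]

M² = [[7, −6], [−18, 19]]
M³ = [[32, −31], [−93, 94]]
M⁴ = [[157, −156], [−468, 469]]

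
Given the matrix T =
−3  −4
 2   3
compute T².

[[1, 0], [0, 1]]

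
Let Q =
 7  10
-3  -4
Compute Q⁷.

tr Q = 3 and det Q = 2, so the characteristic polynomial is λ² − (3)λ + (2) with roots 2 and 1.
Eigenvectors give P = [[-2, -5], [1, 3]] with P⁻¹ = [[-3, -5], [1, 2]], and Q = P·diag(2, 1)·P⁻¹.
Then Q⁷ = P·diag(128, 1)·P⁻¹ = [[-256, -5], [128, 3]] · [[-3, -5], [1, 2]] = [[763, 1270], [-381, -634]].

[[763, 1270], [-381, -634]]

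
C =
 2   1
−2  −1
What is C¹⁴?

C² = C (a projection; rank 1, trace 1), so C¹⁴ = C.

[[2, 1], [−2, −1]]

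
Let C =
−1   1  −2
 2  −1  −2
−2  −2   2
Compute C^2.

[[7, 2, −4], [0, 7, −6], [−6, −4, 12]]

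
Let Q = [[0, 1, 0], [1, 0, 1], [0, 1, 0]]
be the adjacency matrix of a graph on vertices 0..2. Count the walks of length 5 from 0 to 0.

0

The number of length-5 walks from vertex 0 to vertex 0 is entry (0,0) of Q⁵, where Q is the adjacency matrix.
Q² = [[1, 0, 1], [0, 2, 0], [1, 0, 1]]
Q³ = [[0, 2, 0], [2, 0, 2], [0, 2, 0]]
Q⁴ = [[2, 0, 2], [0, 4, 0], [2, 0, 2]]
Q⁵ = [[0, 4, 0], [4, 0, 4], [0, 4, 0]]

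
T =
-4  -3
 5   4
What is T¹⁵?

T² = I (check: tr T = 0 and det T = -1), so T¹⁵ = T since 15 is odd.

[[-4, -3], [5, 4]]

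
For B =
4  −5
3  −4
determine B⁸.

[[1, 0], [0, 1]]

B² = I (check: tr B = 0 and det B = −1), so B⁸ = I since 8 is even.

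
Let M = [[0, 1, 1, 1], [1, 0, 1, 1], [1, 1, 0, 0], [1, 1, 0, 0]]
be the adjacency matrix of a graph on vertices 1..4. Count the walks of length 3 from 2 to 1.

5

The number of length-3 walks from vertex 2 to vertex 1 is entry (2,1) of M³, where M is the adjacency matrix.
M² = [[3, 2, 1, 1], [2, 3, 1, 1], [1, 1, 2, 2], [1, 1, 2, 2]]
M³ = [[4, 5, 5, 5], [5, 4, 5, 5], [5, 5, 2, 2], [5, 5, 2, 2]]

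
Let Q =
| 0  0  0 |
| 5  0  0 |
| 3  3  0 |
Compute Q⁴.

[[0, 0, 0], [0, 0, 0], [0, 0, 0]]

Q is strictly triangular, hence nilpotent: Q³ = 0, so Q⁴ = 0.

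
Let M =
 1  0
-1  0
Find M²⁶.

[[1, 0], [-1, 0]]

M² = M (a projection; rank 1, trace 1), so M²⁶ = M.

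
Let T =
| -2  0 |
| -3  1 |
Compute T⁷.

tr T = -1 and det T = -2, so the characteristic polynomial is λ² − (-1)λ + (-2) with roots 1 and -2.
Eigenvectors give P = [[0, -1], [1, -1]] with P⁻¹ = [[-1, 1], [-1, 0]], and T = P·diag(1, -2)·P⁻¹.
Then T⁷ = P·diag(1, -128)·P⁻¹ = [[0, 128], [1, 128]] · [[-1, 1], [-1, 0]] = [[-128, 0], [-129, 1]].

[[-128, 0], [-129, 1]]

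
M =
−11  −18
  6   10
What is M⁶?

tr M = −1 and det M = −2, so the characteristic polynomial is λ² − (−1)λ + (−2) with roots −2 and 1.
Eigenvectors give P = [[−2, −3], [1, 2]] with P⁻¹ = [[−2, −3], [1, 2]], and M = P·diag(−2, 1)·P⁻¹.
Then M⁶ = P·diag(64, 1)·P⁻¹ = [[−128, −3], [64, 2]] · [[−2, −3], [1, 2]] = [[253, 378], [−126, −188]].

[[253, 378], [−126, −188]]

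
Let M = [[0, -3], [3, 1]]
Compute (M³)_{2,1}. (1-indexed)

-24

M² = [[-9, -3], [3, -8]]
M³ = [[-9, 24], [-24, -17]]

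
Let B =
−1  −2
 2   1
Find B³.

B² = [[−3, 0], [0, −3]]
B³ = [[3, 6], [−6, −3]]

[[3, 6], [−6, −3]]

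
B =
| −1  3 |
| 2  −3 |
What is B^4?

[[145, −264], [−176, 321]]

B^2 = [[7, −12], [−8, 15]]
B^3 = [[−31, 57], [38, −69]]
B^4 = [[145, −264], [−176, 321]]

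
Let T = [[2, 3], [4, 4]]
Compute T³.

[[104, 120], [160, 184]]

T² = [[16, 18], [24, 28]]
T³ = [[104, 120], [160, 184]]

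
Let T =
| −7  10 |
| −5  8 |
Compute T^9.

tr T = 1 and det T = −6, so the characteristic polynomial is λ² − (1)λ + (−6) with roots −2 and 3.
Eigenvectors give P = [[2, 1], [1, 1]] with P⁻¹ = [[1, −1], [−1, 2]], and T = P·diag(−2, 3)·P⁻¹.
Then T^9 = P·diag(−512, 19683)·P⁻¹ = [[−1024, 19683], [−512, 19683]] · [[1, −1], [−1, 2]] = [[−20707, 40390], [−20195, 39878]].

[[−20707, 40390], [−20195, 39878]]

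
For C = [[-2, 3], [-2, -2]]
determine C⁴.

[[-92, 48], [-32, -92]]

C² = [[-2, -12], [8, -2]]
C³ = [[28, 18], [-12, 28]]
C⁴ = [[-92, 48], [-32, -92]]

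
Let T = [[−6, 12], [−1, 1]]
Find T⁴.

[[276, −780], [65, −179]]

tr T = −5 and det T = 6, so the characteristic polynomial is λ² − (−5)λ + (6) with roots −3 and −2.
Eigenvectors give P = [[4, 3], [1, 1]] with P⁻¹ = [[1, −3], [−1, 4]], and T = P·diag(−3, −2)·P⁻¹.
Then T⁴ = P·diag(81, 16)·P⁻¹ = [[324, 48], [81, 16]] · [[1, −3], [−1, 4]] = [[276, −780], [65, −179]].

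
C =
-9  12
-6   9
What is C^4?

tr C = 0 and det C = -9, so the characteristic polynomial is λ² − (0)λ + (-9) with roots 3 and -3.
Eigenvectors give P = [[1, 2], [1, 1]] with P⁻¹ = [[-1, 2], [1, -1]], and C = P·diag(3, -3)·P⁻¹.
Then C^4 = P·diag(81, 81)·P⁻¹ = [[81, 162], [81, 81]] · [[-1, 2], [1, -1]] = [[81, 0], [0, 81]].

[[81, 0], [0, 81]]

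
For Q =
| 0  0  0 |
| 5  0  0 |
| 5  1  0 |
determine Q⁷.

[[0, 0, 0], [0, 0, 0], [0, 0, 0]]

Q is strictly triangular, hence nilpotent: Q³ = 0, so Q⁷ = 0.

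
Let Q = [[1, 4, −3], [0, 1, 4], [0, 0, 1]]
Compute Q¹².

Q = I + N where N = [[0, 4, −3], [0, 0, 4], [0, 0, 0]] is strictly upper-triangular, so N³ = 0.
(I + N)¹² = I + 12·N + 66·N² = [[1, 48, 1020], [0, 1, 48], [0, 0, 1]].

[[1, 48, 1020], [0, 1, 48], [0, 0, 1]]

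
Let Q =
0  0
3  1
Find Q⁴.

[[0, 0], [3, 1]]

Q² = [[0, 0], [3, 1]]
Q³ = [[0, 0], [3, 1]]
Q⁴ = [[0, 0], [3, 1]]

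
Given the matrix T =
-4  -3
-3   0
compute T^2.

[[25, 12], [12, 9]]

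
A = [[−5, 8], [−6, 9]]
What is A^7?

tr A = 4 and det A = 3, so the characteristic polynomial is λ² − (4)λ + (3) with roots 1 and 3.
Eigenvectors give P = [[4, 1], [3, 1]] with P⁻¹ = [[1, −1], [−3, 4]], and A = P·diag(1, 3)·P⁻¹.
Then A^7 = P·diag(1, 2187)·P⁻¹ = [[4, 2187], [3, 2187]] · [[1, −1], [−3, 4]] = [[−6557, 8744], [−6558, 8745]].

[[−6557, 8744], [−6558, 8745]]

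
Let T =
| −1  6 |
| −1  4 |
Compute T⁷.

tr T = 3 and det T = 2, so the characteristic polynomial is λ² − (3)λ + (2) with roots 1 and 2.
Eigenvectors give P = [[3, 2], [1, 1]] with P⁻¹ = [[1, −2], [−1, 3]], and T = P·diag(1, 2)·P⁻¹.
Then T⁷ = P·diag(1, 128)·P⁻¹ = [[3, 256], [1, 128]] · [[1, −2], [−1, 3]] = [[−253, 762], [−127, 382]].

[[−253, 762], [−127, 382]]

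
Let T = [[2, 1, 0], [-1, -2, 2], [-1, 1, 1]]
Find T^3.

T^2 = [[3, 0, 2], [-2, 5, -2], [-4, -2, 3]]
T^3 = [[4, 5, 2], [-7, -14, 8], [-9, 3, -1]]

[[4, 5, 2], [-7, -14, 8], [-9, 3, -1]]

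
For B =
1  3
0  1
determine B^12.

B = I + N where N = [[0, 3], [0, 0]] is strictly upper-triangular, so N^2 = 0.
(I + N)^12 = I + 12·N = [[1, 36], [0, 1]].

[[1, 36], [0, 1]]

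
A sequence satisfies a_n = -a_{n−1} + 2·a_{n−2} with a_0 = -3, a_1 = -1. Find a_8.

With companion matrix Q = [[-1, 2], [1, 0]], [a_n, a_{n−1}]ᵀ = Q·[a_{n−1}, a_{n−2}]ᵀ, so [a_8, a_7]ᵀ = Q⁷·[a_1, a_0]ᵀ.
Q⁷ = [[-85, 86], [43, -42]], giving [a_8, a_7]ᵀ = [[-173], [83]].

-173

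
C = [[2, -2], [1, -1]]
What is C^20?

[[2, -2], [1, -1]]

C² = C (a projection; rank 1, trace 1), so C^20 = C.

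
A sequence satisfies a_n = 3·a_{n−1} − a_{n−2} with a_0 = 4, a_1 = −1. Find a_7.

With companion matrix B = [[3, −1], [1, 0]], [a_n, a_{n−1}]ᵀ = B·[a_{n−1}, a_{n−2}]ᵀ, so [a_7, a_6]ᵀ = B⁶·[a_1, a_0]ᵀ.
B⁶ = [[377, −144], [144, −55]], giving [a_7, a_6]ᵀ = [[−953], [−364]].

−953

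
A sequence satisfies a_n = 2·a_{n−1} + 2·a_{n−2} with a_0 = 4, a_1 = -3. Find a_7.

-24

With companion matrix Q = [[2, 2], [1, 0]], [a_n, a_{n−1}]ᵀ = Q·[a_{n−1}, a_{n−2}]ᵀ, so [a_7, a_6]ᵀ = Q⁶·[a_1, a_0]ᵀ.
Q⁶ = [[328, 240], [120, 88]], giving [a_7, a_6]ᵀ = [[-24], [-8]].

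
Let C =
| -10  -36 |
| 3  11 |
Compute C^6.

[[-188, -756], [63, 253]]

tr C = 1 and det C = -2, so the characteristic polynomial is λ² − (1)λ + (-2) with roots 2 and -1.
Eigenvectors give P = [[3, -4], [-1, 1]] with P⁻¹ = [[-1, -4], [-1, -3]], and C = P·diag(2, -1)·P⁻¹.
Then C^6 = P·diag(64, 1)·P⁻¹ = [[192, -4], [-64, 1]] · [[-1, -4], [-1, -3]] = [[-188, -756], [63, 253]].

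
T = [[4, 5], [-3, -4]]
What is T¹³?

T² = I (check: tr T = 0 and det T = -1), so T¹³ = T since 13 is odd.

[[4, 5], [-3, -4]]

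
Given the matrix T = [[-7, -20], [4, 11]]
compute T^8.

tr T = 4 and det T = 3, so the characteristic polynomial is λ² − (4)λ + (3) with roots 1 and 3.
Eigenvectors give P = [[-5, -2], [2, 1]] with P⁻¹ = [[-1, -2], [2, 5]], and T = P·diag(1, 3)·P⁻¹.
Then T^8 = P·diag(1, 6561)·P⁻¹ = [[-5, -13122], [2, 6561]] · [[-1, -2], [2, 5]] = [[-26239, -65600], [13120, 32801]].

[[-26239, -65600], [13120, 32801]]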